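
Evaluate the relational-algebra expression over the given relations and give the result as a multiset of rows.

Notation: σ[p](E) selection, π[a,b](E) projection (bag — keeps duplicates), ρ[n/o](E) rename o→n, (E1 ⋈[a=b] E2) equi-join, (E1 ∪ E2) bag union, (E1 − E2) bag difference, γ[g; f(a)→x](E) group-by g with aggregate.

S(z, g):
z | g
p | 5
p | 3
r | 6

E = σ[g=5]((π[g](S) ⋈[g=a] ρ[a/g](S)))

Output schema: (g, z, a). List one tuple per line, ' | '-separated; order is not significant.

Subexpression sizes:
  S → 3
  π[g](S) → 3
  S → 3
  ρ[a/g](S) → 3
  (π[g](S) ⋈[g=a] ρ[a/g](S)) → 3
  σ[g=5]((π[g](S) ⋈[g=a] ρ[a/g](S))) → 1

== RESULT ==
g | z | a
5 | p | 5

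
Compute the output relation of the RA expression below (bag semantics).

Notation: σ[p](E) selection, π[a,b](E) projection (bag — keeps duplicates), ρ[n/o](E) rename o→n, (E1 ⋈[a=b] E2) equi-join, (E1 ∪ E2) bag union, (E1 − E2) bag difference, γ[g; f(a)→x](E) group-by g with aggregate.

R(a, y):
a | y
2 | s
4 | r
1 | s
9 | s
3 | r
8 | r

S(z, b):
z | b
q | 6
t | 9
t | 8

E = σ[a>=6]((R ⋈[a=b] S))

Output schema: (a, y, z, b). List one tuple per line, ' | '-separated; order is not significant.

Row counts bottom-up:
  R → 6
  S → 3
  (R ⋈[a=b] S) → 2
  σ[a>=6]((R ⋈[a=b] S)) → 2

== RESULT ==
a | y | z | b
8 | r | t | 8
9 | s | t | 9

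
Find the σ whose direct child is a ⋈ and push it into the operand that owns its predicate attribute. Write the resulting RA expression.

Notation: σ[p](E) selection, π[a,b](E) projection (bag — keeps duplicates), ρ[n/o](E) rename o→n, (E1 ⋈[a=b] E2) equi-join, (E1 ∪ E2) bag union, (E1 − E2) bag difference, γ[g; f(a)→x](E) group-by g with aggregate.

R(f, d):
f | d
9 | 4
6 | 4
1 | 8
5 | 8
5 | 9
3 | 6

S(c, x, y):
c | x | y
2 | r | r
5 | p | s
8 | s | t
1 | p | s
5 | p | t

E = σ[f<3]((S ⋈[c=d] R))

σ filters on f, owned by the right side.
E' = (S ⋈[c=d] σ[f<3](R))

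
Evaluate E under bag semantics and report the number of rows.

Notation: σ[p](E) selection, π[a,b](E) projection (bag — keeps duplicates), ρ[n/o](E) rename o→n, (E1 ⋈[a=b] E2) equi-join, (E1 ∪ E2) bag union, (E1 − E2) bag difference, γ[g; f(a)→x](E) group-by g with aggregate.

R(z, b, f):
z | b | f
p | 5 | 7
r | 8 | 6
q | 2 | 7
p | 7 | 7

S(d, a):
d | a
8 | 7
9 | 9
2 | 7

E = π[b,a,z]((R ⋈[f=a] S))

Row counts bottom-up:
  R → 4
  S → 3
  (R ⋈[f=a] S) → 6
  π[b,a,z]((R ⋈[f=a] S)) → 6

|E| = 6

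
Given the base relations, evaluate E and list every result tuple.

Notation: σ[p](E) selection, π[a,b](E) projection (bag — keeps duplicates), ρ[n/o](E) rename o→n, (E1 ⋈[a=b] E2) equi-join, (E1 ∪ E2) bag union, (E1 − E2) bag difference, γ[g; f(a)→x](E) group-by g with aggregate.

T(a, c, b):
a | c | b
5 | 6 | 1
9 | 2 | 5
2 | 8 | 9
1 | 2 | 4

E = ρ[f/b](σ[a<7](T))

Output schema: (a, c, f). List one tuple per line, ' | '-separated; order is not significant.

Subexpression sizes:
  T → 4
  σ[a<7](T) → 3
  ρ[f/b](σ[a<7](T)) → 3

== RESULT ==
a | c | f
1 | 2 | 4
2 | 8 | 9
5 | 6 | 1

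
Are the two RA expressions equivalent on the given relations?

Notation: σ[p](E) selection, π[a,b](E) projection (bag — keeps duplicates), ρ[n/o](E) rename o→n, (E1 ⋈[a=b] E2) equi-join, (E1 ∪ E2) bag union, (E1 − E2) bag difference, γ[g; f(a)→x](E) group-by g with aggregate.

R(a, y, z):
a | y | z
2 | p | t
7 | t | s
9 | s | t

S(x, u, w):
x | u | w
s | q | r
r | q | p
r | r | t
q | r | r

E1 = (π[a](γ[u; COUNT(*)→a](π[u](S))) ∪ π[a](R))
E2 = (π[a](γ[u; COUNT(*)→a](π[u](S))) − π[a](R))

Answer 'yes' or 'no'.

E1 row counts bottom-up:
  S → 4
  π[u](S) → 4
  γ[u; COUNT(*)→a](π[u](S)) → 2
  π[a](γ[u; COUNT(*)→a](π[u](S))) → 2
  R → 3
  π[a](R) → 3
  (π[a](γ[u; COUNT(*)→a](π[u](S))) ∪ π[a](R)) → 5
E2 row counts bottom-up:
  S → 4
  π[u](S) → 4
  γ[u; COUNT(*)→a](π[u](S)) → 2
  π[a](γ[u; COUNT(*)→a](π[u](S))) → 2
  R → 3
  π[a](R) → 3
  (π[a](γ[u; COUNT(*)→a](π[u](S))) − π[a](R)) → 1

E1 result:
a
2
2
2
7
9
E2 result:
a
2
Witness: (7,) appears 1× in E1 but 0× in E2.

no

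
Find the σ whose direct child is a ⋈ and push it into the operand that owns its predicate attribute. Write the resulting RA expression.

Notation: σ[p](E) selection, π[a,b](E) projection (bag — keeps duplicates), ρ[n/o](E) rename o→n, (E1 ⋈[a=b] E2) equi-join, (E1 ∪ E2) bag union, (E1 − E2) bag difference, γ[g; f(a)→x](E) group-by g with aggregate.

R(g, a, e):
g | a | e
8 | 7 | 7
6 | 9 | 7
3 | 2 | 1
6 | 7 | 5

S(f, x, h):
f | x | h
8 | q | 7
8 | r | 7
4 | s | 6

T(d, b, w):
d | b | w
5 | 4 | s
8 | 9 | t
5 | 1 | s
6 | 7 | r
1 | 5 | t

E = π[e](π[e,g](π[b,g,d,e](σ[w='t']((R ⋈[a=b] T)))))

σ filters on w, owned by the right side.
E' = π[e](π[e,g](π[b,g,d,e]((R ⋈[a=b] σ[w='t'](T)))))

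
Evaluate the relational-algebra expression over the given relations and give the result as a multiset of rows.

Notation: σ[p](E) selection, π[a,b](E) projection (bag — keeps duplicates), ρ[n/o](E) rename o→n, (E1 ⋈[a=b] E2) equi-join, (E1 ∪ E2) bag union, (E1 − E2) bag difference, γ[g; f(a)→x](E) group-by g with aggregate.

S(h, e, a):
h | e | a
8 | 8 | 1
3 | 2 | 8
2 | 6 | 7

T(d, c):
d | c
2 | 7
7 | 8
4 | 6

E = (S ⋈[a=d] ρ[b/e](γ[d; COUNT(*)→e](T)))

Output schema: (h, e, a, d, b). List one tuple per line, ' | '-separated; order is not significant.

Per-node cardinality:
  S → 3
  T → 3
  γ[d; COUNT(*)→e](T) → 3
  ρ[b/e](γ[d; COUNT(*)→e](T)) → 3
  (S ⋈[a=d] ρ[b/e](γ[d; COUNT(*)→e](T))) → 1

== RESULT ==
h | e | a | d | b
2 | 6 | 7 | 7 | 1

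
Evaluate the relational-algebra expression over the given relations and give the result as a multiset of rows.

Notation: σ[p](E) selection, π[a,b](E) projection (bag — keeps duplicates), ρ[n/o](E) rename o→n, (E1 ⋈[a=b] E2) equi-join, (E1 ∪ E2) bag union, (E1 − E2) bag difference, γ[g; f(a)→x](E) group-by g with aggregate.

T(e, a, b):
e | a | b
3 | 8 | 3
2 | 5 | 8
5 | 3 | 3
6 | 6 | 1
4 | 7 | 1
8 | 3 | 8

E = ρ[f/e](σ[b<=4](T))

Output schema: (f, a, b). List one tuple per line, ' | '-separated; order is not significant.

Row counts bottom-up:
  T → 6
  σ[b<=4](T) → 4
  ρ[f/e](σ[b<=4](T)) → 4

== RESULT ==
f | a | b
3 | 8 | 3
4 | 7 | 1
5 | 3 | 3
6 | 6 | 1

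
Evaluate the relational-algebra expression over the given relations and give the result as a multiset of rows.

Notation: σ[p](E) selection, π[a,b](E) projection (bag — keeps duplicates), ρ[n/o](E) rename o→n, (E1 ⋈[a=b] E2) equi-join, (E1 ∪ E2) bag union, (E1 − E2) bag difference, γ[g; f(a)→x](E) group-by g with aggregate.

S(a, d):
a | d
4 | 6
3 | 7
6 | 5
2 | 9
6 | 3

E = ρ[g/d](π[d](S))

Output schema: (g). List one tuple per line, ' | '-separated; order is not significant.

Row counts bottom-up:
  S → 5
  π[d](S) → 5
  ρ[g/d](π[d](S)) → 5

== RESULT ==
g
3
5
6
7
9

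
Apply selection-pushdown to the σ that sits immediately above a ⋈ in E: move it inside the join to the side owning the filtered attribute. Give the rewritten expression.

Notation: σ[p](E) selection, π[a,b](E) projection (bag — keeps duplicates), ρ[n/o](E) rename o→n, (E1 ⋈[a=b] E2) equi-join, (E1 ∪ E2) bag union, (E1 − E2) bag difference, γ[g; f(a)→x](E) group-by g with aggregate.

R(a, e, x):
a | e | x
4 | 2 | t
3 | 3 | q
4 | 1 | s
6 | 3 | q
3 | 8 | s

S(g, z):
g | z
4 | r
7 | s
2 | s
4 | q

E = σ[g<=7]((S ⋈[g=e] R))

σ filters on g, owned by the left side.
E' = (σ[g<=7](S) ⋈[g=e] R)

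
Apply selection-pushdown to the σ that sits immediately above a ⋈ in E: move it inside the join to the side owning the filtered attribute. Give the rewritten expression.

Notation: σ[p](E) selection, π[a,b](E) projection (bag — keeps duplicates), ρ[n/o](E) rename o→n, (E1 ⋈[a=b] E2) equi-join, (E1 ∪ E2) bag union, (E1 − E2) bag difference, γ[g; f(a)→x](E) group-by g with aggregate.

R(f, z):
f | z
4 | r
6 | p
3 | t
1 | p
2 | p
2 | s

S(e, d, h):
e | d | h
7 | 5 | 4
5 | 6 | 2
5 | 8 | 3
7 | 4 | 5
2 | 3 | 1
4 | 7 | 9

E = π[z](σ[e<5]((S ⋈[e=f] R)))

σ filters on e, owned by the left side.
E' = π[z]((σ[e<5](S) ⋈[e=f] R))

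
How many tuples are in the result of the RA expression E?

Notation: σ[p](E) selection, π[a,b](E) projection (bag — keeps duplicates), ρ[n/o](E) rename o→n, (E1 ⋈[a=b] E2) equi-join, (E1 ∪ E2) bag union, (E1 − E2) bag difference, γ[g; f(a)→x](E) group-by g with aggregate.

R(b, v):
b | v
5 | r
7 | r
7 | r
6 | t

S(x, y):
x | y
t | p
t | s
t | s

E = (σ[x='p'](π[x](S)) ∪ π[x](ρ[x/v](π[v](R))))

Per-node cardinality:
  S → 3
  π[x](S) → 3
  σ[x='p'](π[x](S)) → 0
  R → 4
  π[v](R) → 4
  ρ[x/v](π[v](R)) → 4
  π[x](ρ[x/v](π[v](R))) → 4
  (σ[x='p'](π[x](S)) ∪ π[x](ρ[x/v](π[v](R)))) → 4

|E| = 4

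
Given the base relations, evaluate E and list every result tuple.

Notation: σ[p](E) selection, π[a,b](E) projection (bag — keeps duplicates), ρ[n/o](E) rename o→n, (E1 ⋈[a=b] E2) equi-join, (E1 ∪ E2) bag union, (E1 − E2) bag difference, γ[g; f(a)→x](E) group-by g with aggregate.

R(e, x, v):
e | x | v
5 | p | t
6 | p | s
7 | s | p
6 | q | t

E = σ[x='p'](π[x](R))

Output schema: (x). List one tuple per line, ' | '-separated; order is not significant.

Stepwise |·|:
  R → 4
  π[x](R) → 4
  σ[x='p'](π[x](R)) → 2

== RESULT ==
x
p
p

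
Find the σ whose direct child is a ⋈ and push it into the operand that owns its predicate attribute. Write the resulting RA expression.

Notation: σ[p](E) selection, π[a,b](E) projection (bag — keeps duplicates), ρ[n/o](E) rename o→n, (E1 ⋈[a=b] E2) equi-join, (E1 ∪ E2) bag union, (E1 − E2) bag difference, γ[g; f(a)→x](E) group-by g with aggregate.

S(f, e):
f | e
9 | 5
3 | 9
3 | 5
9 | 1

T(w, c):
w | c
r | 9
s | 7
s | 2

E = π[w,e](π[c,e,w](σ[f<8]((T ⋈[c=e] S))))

σ filters on f, owned by the right side.
E' = π[w,e](π[c,e,w]((T ⋈[c=e] σ[f<8](S))))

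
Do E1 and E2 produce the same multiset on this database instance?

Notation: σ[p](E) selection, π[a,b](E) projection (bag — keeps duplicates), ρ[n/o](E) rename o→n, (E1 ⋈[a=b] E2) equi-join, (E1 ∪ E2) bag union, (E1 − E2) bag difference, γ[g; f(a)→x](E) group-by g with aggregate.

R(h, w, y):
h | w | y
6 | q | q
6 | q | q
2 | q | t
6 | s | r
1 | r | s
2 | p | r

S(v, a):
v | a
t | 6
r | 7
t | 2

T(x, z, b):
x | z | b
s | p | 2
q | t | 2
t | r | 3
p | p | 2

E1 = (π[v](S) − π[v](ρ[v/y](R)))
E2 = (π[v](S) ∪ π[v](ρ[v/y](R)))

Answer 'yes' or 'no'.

E1 per-node cardinality:
  S → 3
  π[v](S) → 3
  R → 6
  ρ[v/y](R) → 6
  π[v](ρ[v/y](R)) → 6
  (π[v](S) − π[v](ρ[v/y](R))) → 1
E2 per-node cardinality:
  S → 3
  π[v](S) → 3
  R → 6
  ρ[v/y](R) → 6
  π[v](ρ[v/y](R)) → 6
  (π[v](S) ∪ π[v](ρ[v/y](R))) → 9

E1 result:
v
t
E2 result:
v
q
q
r
r
r
s
t
t
t
Witness: ('q',) appears 0× in E1 but 2× in E2.

no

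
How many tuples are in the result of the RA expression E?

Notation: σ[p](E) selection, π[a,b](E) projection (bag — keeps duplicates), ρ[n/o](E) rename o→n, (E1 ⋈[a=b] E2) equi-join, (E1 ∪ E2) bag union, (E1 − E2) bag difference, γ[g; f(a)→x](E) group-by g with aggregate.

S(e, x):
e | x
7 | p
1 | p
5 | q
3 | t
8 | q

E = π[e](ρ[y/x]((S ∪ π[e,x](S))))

Stepwise |·|:
  S → 5
  S → 5
  π[e,x](S) → 5
  (S ∪ π[e,x](S)) → 10
  ρ[y/x]((S ∪ π[e,x](S))) → 10
  π[e](ρ[y/x]((S ∪ π[e,x](S)))) → 10

|E| = 10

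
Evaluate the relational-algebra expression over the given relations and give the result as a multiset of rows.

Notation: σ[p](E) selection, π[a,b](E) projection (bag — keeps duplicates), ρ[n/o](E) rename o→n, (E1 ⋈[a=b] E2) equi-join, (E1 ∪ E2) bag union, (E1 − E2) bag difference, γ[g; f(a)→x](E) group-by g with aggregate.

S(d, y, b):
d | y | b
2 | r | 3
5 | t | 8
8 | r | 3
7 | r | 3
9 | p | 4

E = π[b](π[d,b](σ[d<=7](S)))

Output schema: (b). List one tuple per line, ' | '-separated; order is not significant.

Stepwise |·|:
  S → 5
  σ[d<=7](S) → 3
  π[d,b](σ[d<=7](S)) → 3
  π[b](π[d,b](σ[d<=7](S))) → 3

== RESULT ==
b
3
3
8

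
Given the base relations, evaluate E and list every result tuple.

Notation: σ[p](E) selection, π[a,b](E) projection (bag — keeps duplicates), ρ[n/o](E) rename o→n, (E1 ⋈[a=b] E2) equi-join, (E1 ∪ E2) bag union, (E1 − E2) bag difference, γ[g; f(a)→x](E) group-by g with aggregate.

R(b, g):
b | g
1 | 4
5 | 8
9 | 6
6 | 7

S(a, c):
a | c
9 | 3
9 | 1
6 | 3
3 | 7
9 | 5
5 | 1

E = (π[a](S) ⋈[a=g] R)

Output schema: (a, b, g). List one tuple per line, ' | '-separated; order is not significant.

Row counts bottom-up:
  S → 6
  π[a](S) → 6
  R → 4
  (π[a](S) ⋈[a=g] R) → 1

== RESULT ==
a | b | g
6 | 9 | 6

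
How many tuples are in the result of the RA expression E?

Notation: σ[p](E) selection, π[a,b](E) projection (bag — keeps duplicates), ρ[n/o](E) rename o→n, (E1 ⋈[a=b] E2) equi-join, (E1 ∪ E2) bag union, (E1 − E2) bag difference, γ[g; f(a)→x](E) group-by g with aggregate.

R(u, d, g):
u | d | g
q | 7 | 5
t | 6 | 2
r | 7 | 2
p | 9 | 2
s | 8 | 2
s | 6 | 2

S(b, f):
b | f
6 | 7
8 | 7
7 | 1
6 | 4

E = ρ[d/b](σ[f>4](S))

Subexpression sizes:
  S → 4
  σ[f>4](S) → 2
  ρ[d/b](σ[f>4](S)) → 2

|E| = 2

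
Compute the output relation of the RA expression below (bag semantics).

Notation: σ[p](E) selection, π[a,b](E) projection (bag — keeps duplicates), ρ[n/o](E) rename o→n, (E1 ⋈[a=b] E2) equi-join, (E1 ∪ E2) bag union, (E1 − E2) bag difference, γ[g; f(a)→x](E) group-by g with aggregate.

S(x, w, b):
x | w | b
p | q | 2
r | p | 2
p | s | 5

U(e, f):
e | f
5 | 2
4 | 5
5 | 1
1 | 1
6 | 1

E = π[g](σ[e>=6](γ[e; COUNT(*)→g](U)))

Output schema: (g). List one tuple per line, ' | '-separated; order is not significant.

Row counts bottom-up:
  U → 5
  γ[e; COUNT(*)→g](U) → 4
  σ[e>=6](γ[e; COUNT(*)→g](U)) → 1
  π[g](σ[e>=6](γ[e; COUNT(*)→g](U))) → 1

== RESULT ==
g
1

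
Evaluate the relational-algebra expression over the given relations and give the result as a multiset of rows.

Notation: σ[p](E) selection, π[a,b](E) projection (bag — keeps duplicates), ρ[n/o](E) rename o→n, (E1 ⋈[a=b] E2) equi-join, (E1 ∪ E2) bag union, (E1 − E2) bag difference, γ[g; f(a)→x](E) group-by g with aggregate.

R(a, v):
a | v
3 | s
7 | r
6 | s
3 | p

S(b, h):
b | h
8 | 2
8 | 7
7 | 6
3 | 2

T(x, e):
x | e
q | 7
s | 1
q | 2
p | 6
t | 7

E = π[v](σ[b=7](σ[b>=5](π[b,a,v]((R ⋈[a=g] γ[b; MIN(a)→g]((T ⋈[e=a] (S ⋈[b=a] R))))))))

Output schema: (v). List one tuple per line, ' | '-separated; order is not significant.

Per-node cardinality:
  R → 4
  T → 5
  S → 4
  R → 4
  (S ⋈[b=a] R) → 3
  (T ⋈[e=a] (S ⋈[b=a] R)) → 2
  γ[b; MIN(a)→g]((T ⋈[e=a] (S ⋈[b=a] R))) → 1
  (R ⋈[a=g] γ[b; MIN(a)→g]((T ⋈[e=a] (S ⋈[b=a] R)))) → 1
  π[b,a,v]((R ⋈[a=g] γ[b; MIN(a)→g]((T ⋈[e=a] (S ⋈[b=a] R))))) → 1
  σ[b>=5](π[b,a,v]((R ⋈[a=g] γ[b; MIN(a)→g]((T ⋈[e=a] (S ⋈[b=a] R)))))) → 1
  σ[b=7](σ[b>=5](π[b,a,v]((R ⋈[a=g] γ[b; MIN(a)→g]((T ⋈[e=a] (S ⋈[b=a] R))))))) → 1
  π[v](σ[b=7](σ[b>=5](π[b,a,v]((R ⋈[a=g] γ[b; MIN(a)→g]((T ⋈[e=a] (S ⋈[b=a] R)))))))) → 1

== RESULT ==
v
r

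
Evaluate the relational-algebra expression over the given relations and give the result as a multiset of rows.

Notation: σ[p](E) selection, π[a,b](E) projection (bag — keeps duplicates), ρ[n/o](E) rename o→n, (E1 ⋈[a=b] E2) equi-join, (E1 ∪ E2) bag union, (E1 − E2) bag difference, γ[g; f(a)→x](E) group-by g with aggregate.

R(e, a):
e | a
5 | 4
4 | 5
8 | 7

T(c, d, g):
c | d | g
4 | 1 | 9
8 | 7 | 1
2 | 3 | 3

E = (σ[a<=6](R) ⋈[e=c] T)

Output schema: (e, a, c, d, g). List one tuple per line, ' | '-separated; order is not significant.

Per-node cardinality:
  R → 3
  σ[a<=6](R) → 2
  T → 3
  (σ[a<=6](R) ⋈[e=c] T) → 1

== RESULT ==
e | a | c | d | g
4 | 5 | 4 | 1 | 9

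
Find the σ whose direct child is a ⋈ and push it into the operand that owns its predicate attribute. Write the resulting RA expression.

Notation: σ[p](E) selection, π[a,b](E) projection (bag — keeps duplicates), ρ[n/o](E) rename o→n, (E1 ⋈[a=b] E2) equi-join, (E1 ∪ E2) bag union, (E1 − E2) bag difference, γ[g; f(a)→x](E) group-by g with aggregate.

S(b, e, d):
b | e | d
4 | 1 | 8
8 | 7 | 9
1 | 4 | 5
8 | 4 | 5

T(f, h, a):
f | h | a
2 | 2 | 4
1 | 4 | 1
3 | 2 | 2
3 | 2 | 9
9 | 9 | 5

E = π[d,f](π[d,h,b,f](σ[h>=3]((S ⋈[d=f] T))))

σ filters on h, owned by the right side.
E' = π[d,f](π[d,h,b,f]((S ⋈[d=f] σ[h>=3](T))))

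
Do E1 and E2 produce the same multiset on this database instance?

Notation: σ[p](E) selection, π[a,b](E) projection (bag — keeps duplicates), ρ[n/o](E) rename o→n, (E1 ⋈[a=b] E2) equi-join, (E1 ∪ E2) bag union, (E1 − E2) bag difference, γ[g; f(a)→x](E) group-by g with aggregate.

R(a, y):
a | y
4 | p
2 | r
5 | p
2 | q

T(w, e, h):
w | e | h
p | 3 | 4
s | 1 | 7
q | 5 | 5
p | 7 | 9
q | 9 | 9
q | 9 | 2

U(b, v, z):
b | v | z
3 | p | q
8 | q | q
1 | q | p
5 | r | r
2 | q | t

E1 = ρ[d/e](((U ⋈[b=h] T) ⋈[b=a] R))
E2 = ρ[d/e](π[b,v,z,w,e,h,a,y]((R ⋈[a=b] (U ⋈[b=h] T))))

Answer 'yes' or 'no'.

E1 per-node cardinality:
  U → 5
  T → 6
  (U ⋈[b=h] T) → 2
  R → 4
  ((U ⋈[b=h] T) ⋈[b=a] R) → 3
  ρ[d/e](((U ⋈[b=h] T) ⋈[b=a] R)) → 3
E2 per-node cardinality:
  R → 4
  U → 5
  T → 6
  (U ⋈[b=h] T) → 2
  (R ⋈[a=b] (U ⋈[b=h] T)) → 3
  π[b,v,z,w,e,h,a,y]((R ⋈[a=b] (U ⋈[b=h] T))) → 3
  ρ[d/e](π[b,v,z,w,e,h,a,y]((R ⋈[a=b] (U ⋈[b=h] T)))) → 3

E1 and E2 produce the same multiset:
b | v | z | w | d | h | a | y
2 | q | t | q | 9 | 2 | 2 | q
2 | q | t | q | 9 | 2 | 2 | r
5 | r | r | q | 5 | 5 | 5 | p

yes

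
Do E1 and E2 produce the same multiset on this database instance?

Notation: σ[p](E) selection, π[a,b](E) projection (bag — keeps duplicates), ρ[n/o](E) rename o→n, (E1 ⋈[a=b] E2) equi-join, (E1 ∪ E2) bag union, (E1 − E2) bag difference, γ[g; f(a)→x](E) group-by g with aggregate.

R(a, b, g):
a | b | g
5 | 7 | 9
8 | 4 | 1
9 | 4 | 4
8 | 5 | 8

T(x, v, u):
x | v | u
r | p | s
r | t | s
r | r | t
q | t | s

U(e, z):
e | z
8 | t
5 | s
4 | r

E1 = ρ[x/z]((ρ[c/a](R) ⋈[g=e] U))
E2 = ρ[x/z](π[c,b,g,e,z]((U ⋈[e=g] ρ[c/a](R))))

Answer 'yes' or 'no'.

E1 subexpression sizes:
  R → 4
  ρ[c/a](R) → 4
  U → 3
  (ρ[c/a](R) ⋈[g=e] U) → 2
  ρ[x/z]((ρ[c/a](R) ⋈[g=e] U)) → 2
E2 subexpression sizes:
  U → 3
  R → 4
  ρ[c/a](R) → 4
  (U ⋈[e=g] ρ[c/a](R)) → 2
  π[c,b,g,e,z]((U ⋈[e=g] ρ[c/a](R))) → 2
  ρ[x/z](π[c,b,g,e,z]((U ⋈[e=g] ρ[c/a](R)))) → 2

E1 and E2 produce the same multiset:
c | b | g | e | x
8 | 5 | 8 | 8 | t
9 | 4 | 4 | 4 | r

yes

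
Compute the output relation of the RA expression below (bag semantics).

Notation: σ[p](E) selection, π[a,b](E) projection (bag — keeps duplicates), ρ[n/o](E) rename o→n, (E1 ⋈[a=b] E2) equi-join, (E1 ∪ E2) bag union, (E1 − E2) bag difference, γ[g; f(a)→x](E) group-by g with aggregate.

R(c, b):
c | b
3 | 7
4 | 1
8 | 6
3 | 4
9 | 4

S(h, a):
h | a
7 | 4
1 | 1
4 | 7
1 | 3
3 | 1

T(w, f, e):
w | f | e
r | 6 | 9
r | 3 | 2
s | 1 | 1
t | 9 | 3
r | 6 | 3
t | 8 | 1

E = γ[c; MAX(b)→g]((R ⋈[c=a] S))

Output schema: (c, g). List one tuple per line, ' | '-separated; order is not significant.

Row counts bottom-up:
  R → 5
  S → 5
  (R ⋈[c=a] S) → 3
  γ[c; MAX(b)→g]((R ⋈[c=a] S)) → 2

== RESULT ==
c | g
3 | 7
4 | 1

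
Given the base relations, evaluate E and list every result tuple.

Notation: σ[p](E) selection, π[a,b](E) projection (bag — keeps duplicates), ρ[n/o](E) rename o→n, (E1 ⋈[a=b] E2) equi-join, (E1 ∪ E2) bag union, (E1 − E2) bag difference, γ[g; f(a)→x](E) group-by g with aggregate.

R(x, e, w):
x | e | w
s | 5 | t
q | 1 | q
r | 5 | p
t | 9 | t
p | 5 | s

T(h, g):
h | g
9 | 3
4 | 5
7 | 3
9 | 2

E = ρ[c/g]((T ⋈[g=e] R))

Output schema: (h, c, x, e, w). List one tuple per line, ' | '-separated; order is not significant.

Per-node cardinality:
  T → 4
  R → 5
  (T ⋈[g=e] R) → 3
  ρ[c/g]((T ⋈[g=e] R)) → 3

== RESULT ==
h | c | x | e | w
4 | 5 | p | 5 | s
4 | 5 | r | 5 | p
4 | 5 | s | 5 | t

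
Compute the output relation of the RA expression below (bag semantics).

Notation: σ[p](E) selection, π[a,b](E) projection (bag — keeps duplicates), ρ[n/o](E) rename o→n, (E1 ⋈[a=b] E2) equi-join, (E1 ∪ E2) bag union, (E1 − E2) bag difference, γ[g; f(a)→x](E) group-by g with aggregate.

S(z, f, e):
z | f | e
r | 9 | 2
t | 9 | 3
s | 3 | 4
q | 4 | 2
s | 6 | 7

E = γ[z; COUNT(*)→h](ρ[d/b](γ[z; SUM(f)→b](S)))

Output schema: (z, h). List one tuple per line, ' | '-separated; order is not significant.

Stepwise |·|:
  S → 5
  γ[z; SUM(f)→b](S) → 4
  ρ[d/b](γ[z; SUM(f)→b](S)) → 4
  γ[z; COUNT(*)→h](ρ[d/b](γ[z; SUM(f)→b](S))) → 4

== RESULT ==
z | h
q | 1
r | 1
s | 1
t | 1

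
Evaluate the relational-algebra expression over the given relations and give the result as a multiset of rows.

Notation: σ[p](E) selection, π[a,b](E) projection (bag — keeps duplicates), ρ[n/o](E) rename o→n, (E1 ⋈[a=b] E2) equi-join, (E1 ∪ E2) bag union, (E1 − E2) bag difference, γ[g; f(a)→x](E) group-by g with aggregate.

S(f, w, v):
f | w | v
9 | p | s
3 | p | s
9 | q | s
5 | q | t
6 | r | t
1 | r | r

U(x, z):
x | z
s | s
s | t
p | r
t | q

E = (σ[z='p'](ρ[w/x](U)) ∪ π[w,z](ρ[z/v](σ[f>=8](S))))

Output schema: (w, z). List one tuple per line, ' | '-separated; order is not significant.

Row counts bottom-up:
  U → 4
  ρ[w/x](U) → 4
  σ[z='p'](ρ[w/x](U)) → 0
  S → 6
  σ[f>=8](S) → 2
  ρ[z/v](σ[f>=8](S)) → 2
  π[w,z](ρ[z/v](σ[f>=8](S))) → 2
  (σ[z='p'](ρ[w/x](U)) ∪ π[w,z](ρ[z/v](σ[f>=8](S)))) → 2

== RESULT ==
w | z
p | s
q | s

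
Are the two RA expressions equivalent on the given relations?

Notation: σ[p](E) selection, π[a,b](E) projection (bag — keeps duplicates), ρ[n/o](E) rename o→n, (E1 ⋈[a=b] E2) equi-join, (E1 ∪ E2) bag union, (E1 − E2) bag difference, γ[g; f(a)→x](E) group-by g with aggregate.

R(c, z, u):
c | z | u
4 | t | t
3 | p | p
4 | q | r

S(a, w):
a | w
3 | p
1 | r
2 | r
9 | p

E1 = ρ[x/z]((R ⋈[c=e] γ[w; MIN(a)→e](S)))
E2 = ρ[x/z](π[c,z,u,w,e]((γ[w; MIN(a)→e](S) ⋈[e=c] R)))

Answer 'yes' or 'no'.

E1 stepwise |·|:
  R → 3
  S → 4
  γ[w; MIN(a)→e](S) → 2
  (R ⋈[c=e] γ[w; MIN(a)→e](S)) → 1
  ρ[x/z]((R ⋈[c=e] γ[w; MIN(a)→e](S))) → 1
E2 stepwise |·|:
  S → 4
  γ[w; MIN(a)→e](S) → 2
  R → 3
  (γ[w; MIN(a)→e](S) ⋈[e=c] R) → 1
  π[c,z,u,w,e]((γ[w; MIN(a)→e](S) ⋈[e=c] R)) → 1
  ρ[x/z](π[c,z,u,w,e]((γ[w; MIN(a)→e](S) ⋈[e=c] R))) → 1

E1 and E2 produce the same multiset:
c | x | u | w | e
3 | p | p | p | 3

yes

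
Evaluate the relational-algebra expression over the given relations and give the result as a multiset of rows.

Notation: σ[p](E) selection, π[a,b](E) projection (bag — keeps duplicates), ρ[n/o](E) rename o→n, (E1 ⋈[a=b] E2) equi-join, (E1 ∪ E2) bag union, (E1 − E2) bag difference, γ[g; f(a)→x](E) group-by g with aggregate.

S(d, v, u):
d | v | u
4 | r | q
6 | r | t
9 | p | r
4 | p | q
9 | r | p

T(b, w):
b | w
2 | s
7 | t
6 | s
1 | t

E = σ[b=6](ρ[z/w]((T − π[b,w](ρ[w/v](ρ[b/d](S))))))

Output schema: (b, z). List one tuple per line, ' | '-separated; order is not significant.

Per-node cardinality:
  T → 4
  S → 5
  ρ[b/d](S) → 5
  ρ[w/v](ρ[b/d](S)) → 5
  π[b,w](ρ[w/v](ρ[b/d](S))) → 5
  (T − π[b,w](ρ[w/v](ρ[b/d](S)))) → 4
  ρ[z/w]((T − π[b,w](ρ[w/v](ρ[b/d](S))))) → 4
  σ[b=6](ρ[z/w]((T − π[b,w](ρ[w/v](ρ[b/d](S)))))) → 1

== RESULT ==
b | z
6 | s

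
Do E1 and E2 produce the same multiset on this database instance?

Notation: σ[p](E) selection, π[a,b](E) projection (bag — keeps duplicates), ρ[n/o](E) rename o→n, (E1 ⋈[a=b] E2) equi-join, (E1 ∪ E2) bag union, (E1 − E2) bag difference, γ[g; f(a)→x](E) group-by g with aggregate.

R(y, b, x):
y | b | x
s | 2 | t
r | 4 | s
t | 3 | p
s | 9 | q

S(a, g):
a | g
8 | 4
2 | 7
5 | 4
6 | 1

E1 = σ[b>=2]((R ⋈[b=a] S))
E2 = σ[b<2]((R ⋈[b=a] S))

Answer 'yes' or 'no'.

E1 subexpression sizes:
  R → 4
  S → 4
  (R ⋈[b=a] S) → 1
  σ[b>=2]((R ⋈[b=a] S)) → 1
E2 subexpression sizes:
  R → 4
  S → 4
  (R ⋈[b=a] S) → 1
  σ[b<2]((R ⋈[b=a] S)) → 0

E1 result:
y | b | x | a | g
s | 2 | t | 2 | 7
E2 result:
y | b | x | a | g
(0 rows)
Witness: ('s', 2, 't', 2, 7) appears 1× in E1 but 0× in E2.

no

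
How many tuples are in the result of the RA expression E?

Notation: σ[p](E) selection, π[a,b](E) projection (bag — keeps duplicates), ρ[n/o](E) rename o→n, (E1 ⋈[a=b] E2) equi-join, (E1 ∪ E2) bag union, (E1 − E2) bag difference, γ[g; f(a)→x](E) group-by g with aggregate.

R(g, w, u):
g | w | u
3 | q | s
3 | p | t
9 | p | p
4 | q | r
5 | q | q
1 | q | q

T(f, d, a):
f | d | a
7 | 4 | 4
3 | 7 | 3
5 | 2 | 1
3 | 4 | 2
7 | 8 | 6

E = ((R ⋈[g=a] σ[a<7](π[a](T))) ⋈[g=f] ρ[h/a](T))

Row counts bottom-up:
  R → 6
  T → 5
  π[a](T) → 5
  σ[a<7](π[a](T)) → 5
  (R ⋈[g=a] σ[a<7](π[a](T))) → 4
  T → 5
  ρ[h/a](T) → 5
  ((R ⋈[g=a] σ[a<7](π[a](T))) ⋈[g=f] ρ[h/a](T)) → 4

|E| = 4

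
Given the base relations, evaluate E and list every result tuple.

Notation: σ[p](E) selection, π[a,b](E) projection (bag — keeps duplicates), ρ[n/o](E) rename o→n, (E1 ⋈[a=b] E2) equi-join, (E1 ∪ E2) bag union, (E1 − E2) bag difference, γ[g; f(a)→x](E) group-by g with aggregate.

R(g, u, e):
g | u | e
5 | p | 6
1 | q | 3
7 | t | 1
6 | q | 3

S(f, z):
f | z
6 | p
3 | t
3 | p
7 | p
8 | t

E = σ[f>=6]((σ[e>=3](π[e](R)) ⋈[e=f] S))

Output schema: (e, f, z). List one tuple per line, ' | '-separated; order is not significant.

Stepwise |·|:
  R → 4
  π[e](R) → 4
  σ[e>=3](π[e](R)) → 3
  S → 5
  (σ[e>=3](π[e](R)) ⋈[e=f] S) → 5
  σ[f>=6]((σ[e>=3](π[e](R)) ⋈[e=f] S)) → 1

== RESULT ==
e | f | z
6 | 6 | p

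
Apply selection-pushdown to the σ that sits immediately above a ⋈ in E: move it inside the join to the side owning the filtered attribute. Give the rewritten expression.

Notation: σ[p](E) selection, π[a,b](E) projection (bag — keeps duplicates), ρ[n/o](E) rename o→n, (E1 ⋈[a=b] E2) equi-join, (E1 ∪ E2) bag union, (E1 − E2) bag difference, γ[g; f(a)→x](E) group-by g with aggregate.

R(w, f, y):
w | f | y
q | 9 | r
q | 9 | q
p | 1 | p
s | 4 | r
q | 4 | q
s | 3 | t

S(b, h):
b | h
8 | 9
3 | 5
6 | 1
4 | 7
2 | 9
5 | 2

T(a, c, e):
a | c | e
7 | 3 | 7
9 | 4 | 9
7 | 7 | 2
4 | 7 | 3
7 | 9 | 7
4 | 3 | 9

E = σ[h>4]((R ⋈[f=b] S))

σ filters on h, owned by the right side.
E' = (R ⋈[f=b] σ[h>4](S))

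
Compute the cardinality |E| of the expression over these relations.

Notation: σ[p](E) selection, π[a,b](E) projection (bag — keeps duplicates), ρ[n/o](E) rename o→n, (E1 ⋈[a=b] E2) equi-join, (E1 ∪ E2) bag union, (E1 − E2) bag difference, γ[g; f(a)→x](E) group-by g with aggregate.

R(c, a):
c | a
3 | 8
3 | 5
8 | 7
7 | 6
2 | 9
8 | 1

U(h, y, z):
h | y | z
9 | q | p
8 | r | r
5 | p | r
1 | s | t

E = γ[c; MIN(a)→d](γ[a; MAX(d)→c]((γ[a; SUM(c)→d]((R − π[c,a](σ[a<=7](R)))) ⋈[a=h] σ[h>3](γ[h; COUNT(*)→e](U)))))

Stepwise |·|:
  R → 6
  R → 6
  σ[a<=7](R) → 4
  π[c,a](σ[a<=7](R)) → 4
  (R − π[c,a](σ[a<=7](R))) → 2
  γ[a; SUM(c)→d]((R − π[c,a](σ[a<=7](R)))) → 2
  U → 4
  γ[h; COUNT(*)→e](U) → 4
  σ[h>3](γ[h; COUNT(*)→e](U)) → 3
  (γ[a; SUM(c)→d]((R − π[c,a](σ[a<=7](R)))) ⋈[a=h] σ[h>3](γ[h; COUNT(*)→e](U))) → 2
  γ[a; MAX(d)→c]((γ[a; SUM(c)→d]((R − π[c,a](σ[a<=7](R)))) ⋈[a=h] σ[h>3](γ[h; COUNT(*)→e](U)))) → 2
  γ[c; MIN(a)→d](γ[a; MAX(d)→c]((γ[a; SUM(c)→d]((R − π[c,a](σ[a<=7](R)))) ⋈[a=h] σ[h>3](γ[h; COUNT(*)→e](U))))) → 2

|E| = 2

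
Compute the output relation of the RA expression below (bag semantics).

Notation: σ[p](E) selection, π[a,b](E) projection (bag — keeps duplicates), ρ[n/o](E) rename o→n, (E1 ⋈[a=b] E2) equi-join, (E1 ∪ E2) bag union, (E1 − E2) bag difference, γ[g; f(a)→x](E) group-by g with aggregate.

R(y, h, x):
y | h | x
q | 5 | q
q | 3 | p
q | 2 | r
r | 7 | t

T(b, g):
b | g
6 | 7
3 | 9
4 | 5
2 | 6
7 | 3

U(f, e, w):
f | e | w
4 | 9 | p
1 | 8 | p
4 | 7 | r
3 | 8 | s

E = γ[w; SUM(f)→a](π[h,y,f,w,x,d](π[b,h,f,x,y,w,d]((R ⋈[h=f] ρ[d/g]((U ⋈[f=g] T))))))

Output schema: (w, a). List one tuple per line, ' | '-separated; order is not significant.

Subexpression sizes:
  R → 4
  U → 4
  T → 5
  (U ⋈[f=g] T) → 1
  ρ[d/g]((U ⋈[f=g] T)) → 1
  (R ⋈[h=f] ρ[d/g]((U ⋈[f=g] T))) → 1
  π[b,h,f,x,y,w,d]((R ⋈[h=f] ρ[d/g]((U ⋈[f=g] T)))) → 1
  π[h,y,f,w,x,d](π[b,h,f,x,y,w,d]((R ⋈[h=f] ρ[d/g]((U ⋈[f=g] T))))) → 1
  γ[w; SUM(f)→a](π[h,y,f,w,x,d](π[b,h,f,x,y,w,d]((R ⋈[h=f] ρ[d/g]((U ⋈[f=g] T)))))) → 1

== RESULT ==
w | a
s | 3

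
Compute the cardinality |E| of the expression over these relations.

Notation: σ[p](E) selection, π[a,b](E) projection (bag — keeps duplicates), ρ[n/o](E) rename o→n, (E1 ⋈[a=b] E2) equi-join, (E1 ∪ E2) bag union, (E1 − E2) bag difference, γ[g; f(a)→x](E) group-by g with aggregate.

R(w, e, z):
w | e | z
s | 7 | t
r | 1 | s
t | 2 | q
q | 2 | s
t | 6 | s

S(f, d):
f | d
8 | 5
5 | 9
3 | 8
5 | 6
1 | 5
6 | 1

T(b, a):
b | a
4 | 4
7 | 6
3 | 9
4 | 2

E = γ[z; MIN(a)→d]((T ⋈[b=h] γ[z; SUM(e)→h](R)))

Stepwise |·|:
  T → 4
  R → 5
  γ[z; SUM(e)→h](R) → 3
  (T ⋈[b=h] γ[z; SUM(e)→h](R)) → 1
  γ[z; MIN(a)→d]((T ⋈[b=h] γ[z; SUM(e)→h](R))) → 1

|E| = 1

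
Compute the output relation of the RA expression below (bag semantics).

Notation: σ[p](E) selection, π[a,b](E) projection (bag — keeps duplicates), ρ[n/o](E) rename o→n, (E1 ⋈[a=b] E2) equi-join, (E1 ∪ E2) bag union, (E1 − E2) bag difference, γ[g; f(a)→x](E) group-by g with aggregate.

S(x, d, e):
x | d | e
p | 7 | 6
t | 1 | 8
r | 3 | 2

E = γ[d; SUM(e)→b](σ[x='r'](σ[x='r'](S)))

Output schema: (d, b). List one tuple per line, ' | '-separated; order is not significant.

Per-node cardinality:
  S → 3
  σ[x='r'](S) → 1
  σ[x='r'](σ[x='r'](S)) → 1
  γ[d; SUM(e)→b](σ[x='r'](σ[x='r'](S))) → 1

== RESULT ==
d | b
3 | 2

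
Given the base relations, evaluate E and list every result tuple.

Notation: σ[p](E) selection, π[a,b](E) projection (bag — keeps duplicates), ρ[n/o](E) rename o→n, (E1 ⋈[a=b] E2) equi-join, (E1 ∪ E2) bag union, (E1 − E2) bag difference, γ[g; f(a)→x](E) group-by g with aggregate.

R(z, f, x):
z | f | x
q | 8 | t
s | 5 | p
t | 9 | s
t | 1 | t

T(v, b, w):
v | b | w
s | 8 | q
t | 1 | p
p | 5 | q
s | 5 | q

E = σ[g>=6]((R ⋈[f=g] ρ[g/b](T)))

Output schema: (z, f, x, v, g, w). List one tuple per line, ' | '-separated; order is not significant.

Stepwise |·|:
  R → 4
  T → 4
  ρ[g/b](T) → 4
  (R ⋈[f=g] ρ[g/b](T)) → 4
  σ[g>=6]((R ⋈[f=g] ρ[g/b](T))) → 1

== RESULT ==
z | f | x | v | g | w
q | 8 | t | s | 8 | q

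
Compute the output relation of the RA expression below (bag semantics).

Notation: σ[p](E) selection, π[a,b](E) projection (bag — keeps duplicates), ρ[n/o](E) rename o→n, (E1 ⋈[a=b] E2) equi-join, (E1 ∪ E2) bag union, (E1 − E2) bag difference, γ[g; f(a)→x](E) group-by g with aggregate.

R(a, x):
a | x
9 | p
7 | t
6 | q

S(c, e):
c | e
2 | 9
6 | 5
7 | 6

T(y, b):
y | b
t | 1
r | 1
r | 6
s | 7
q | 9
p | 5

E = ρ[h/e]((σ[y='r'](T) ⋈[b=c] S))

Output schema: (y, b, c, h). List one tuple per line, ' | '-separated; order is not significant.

Per-node cardinality:
  T → 6
  σ[y='r'](T) → 2
  S → 3
  (σ[y='r'](T) ⋈[b=c] S) → 1
  ρ[h/e]((σ[y='r'](T) ⋈[b=c] S)) → 1

== RESULT ==
y | b | c | h
r | 6 | 6 | 5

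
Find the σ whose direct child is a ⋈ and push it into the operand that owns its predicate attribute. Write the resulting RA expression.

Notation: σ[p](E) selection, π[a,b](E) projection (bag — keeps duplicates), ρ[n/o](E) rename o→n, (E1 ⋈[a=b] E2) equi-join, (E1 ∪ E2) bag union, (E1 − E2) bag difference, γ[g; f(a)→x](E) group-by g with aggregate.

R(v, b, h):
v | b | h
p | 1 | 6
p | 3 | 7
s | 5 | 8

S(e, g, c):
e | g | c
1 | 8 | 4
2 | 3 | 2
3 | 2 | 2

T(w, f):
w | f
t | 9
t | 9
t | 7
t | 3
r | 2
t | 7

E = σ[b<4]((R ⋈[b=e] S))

σ filters on b, owned by the left side.
E' = (σ[b<4](R) ⋈[b=e] S)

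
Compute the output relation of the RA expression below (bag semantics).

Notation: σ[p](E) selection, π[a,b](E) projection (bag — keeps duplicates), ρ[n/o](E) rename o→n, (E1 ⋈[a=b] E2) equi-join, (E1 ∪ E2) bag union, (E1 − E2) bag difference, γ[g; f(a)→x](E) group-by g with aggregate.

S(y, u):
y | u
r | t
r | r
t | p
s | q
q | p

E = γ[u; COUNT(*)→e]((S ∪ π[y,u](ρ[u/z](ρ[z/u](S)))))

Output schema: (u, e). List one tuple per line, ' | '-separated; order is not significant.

Stepwise |·|:
  S → 5
  S → 5
  ρ[z/u](S) → 5
  ρ[u/z](ρ[z/u](S)) → 5
  π[y,u](ρ[u/z](ρ[z/u](S))) → 5
  (S ∪ π[y,u](ρ[u/z](ρ[z/u](S)))) → 10
  γ[u; COUNT(*)→e]((S ∪ π[y,u](ρ[u/z](ρ[z/u](S))))) → 4

== RESULT ==
u | e
p | 4
q | 2
r | 2
t | 2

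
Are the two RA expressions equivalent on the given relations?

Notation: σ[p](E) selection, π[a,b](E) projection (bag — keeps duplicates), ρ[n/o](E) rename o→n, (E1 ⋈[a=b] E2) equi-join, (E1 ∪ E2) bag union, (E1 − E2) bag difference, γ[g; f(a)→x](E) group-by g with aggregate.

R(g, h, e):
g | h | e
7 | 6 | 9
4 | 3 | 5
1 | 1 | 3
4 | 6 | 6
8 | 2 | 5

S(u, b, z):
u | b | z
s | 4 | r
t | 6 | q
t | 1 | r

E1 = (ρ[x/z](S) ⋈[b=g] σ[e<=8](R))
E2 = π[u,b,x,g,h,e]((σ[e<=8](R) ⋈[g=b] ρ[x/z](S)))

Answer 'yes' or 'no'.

E1 subexpression sizes:
  S → 3
  ρ[x/z](S) → 3
  R → 5
  σ[e<=8](R) → 4
  (ρ[x/z](S) ⋈[b=g] σ[e<=8](R)) → 3
E2 subexpression sizes:
  R → 5
  σ[e<=8](R) → 4
  S → 3
  ρ[x/z](S) → 3
  (σ[e<=8](R) ⋈[g=b] ρ[x/z](S)) → 3
  π[u,b,x,g,h,e]((σ[e<=8](R) ⋈[g=b] ρ[x/z](S))) → 3

E1 and E2 produce the same multiset:
u | b | x | g | h | e
s | 4 | r | 4 | 3 | 5
s | 4 | r | 4 | 6 | 6
t | 1 | r | 1 | 1 | 3

yes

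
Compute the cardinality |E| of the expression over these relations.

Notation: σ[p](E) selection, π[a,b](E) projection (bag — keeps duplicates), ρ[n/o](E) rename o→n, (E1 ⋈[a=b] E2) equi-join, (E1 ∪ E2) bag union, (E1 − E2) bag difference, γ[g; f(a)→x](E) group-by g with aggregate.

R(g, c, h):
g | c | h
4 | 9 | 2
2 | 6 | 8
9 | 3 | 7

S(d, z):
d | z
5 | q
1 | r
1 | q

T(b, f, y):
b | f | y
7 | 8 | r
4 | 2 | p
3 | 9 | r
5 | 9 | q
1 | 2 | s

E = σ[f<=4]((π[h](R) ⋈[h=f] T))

Subexpression sizes:
  R → 3
  π[h](R) → 3
  T → 5
  (π[h](R) ⋈[h=f] T) → 3
  σ[f<=4]((π[h](R) ⋈[h=f] T)) → 2

|E| = 2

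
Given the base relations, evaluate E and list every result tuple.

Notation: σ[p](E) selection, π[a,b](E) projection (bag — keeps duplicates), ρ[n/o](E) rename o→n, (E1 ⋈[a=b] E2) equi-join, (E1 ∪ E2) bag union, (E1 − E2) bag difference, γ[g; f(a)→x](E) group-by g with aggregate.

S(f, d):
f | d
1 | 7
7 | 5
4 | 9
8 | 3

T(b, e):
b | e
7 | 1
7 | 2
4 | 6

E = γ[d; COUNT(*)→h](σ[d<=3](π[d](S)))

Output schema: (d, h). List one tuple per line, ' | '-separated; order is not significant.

Subexpression sizes:
  S → 4
  π[d](S) → 4
  σ[d<=3](π[d](S)) → 1
  γ[d; COUNT(*)→h](σ[d<=3](π[d](S))) → 1

== RESULT ==
d | h
3 | 1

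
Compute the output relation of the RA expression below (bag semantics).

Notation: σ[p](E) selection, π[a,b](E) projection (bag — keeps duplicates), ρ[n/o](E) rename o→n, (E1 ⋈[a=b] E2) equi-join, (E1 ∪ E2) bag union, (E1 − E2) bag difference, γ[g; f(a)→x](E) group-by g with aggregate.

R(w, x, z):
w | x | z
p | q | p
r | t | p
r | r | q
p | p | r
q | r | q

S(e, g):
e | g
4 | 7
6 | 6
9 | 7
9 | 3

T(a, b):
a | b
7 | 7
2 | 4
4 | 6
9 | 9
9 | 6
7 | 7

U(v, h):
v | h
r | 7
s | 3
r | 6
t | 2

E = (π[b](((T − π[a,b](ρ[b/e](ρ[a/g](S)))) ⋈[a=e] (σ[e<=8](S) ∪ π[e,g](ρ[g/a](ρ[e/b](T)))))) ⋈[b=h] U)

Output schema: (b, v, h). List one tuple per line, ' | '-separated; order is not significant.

Per-node cardinality:
  T → 6
  S → 4
  ρ[a/g](S) → 4
  ρ[b/e](ρ[a/g](S)) → 4
  π[a,b](ρ[b/e](ρ[a/g](S))) → 4
  (T − π[a,b](ρ[b/e](ρ[a/g](S)))) → 6
  S → 4
  σ[e<=8](S) → 2
  T → 6
  ρ[e/b](T) → 6
  ρ[g/a](ρ[e/b](T)) → 6
  π[e,g](ρ[g/a](ρ[e/b](T))) → 6
  (σ[e<=8](S) ∪ π[e,g](ρ[g/a](ρ[e/b](T)))) → 8
  ((T − π[a,b](ρ[b/e](ρ[a/g](S)))) ⋈[a=e] (σ[e<=8](S) ∪ π[e,g](ρ[g/a](ρ[e/b](T))))) → 8
  π[b](((T − π[a,b](ρ[b/e](ρ[a/g](S)))) ⋈[a=e] (σ[e<=8](S) ∪ π[e,g](ρ[g/a](ρ[e/b](T)))))) → 8
  U → 4
  (π[b](((T − π[a,b](ρ[b/e](ρ[a/g](S)))) ⋈[a=e] (σ[e<=8](S) ∪ π[e,g](ρ[g/a](ρ[e/b](T)))))) ⋈[b=h] U) → 7

== RESULT ==
b | v | h
6 | r | 6
6 | r | 6
6 | r | 6
7 | r | 7
7 | r | 7
7 | r | 7
7 | r | 7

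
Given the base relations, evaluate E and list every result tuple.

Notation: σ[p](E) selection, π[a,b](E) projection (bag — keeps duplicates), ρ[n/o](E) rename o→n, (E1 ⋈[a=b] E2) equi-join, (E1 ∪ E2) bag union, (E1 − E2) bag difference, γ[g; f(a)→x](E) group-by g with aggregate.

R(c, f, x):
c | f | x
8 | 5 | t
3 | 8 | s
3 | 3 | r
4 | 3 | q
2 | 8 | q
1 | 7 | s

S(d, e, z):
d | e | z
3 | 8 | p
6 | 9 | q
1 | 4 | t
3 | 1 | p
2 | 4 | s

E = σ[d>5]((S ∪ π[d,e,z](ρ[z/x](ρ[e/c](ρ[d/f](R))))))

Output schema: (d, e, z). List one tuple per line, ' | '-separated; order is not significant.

Per-node cardinality:
  S → 5
  R → 6
  ρ[d/f](R) → 6
  ρ[e/c](ρ[d/f](R)) → 6
  ρ[z/x](ρ[e/c](ρ[d/f](R))) → 6
  π[d,e,z](ρ[z/x](ρ[e/c](ρ[d/f](R)))) → 6
  (S ∪ π[d,e,z](ρ[z/x](ρ[e/c](ρ[d/f](R))))) → 11
  σ[d>5]((S ∪ π[d,e,z](ρ[z/x](ρ[e/c](ρ[d/f](R)))))) → 4

== RESULT ==
d | e | z
6 | 9 | q
7 | 1 | s
8 | 2 | q
8 | 3 | s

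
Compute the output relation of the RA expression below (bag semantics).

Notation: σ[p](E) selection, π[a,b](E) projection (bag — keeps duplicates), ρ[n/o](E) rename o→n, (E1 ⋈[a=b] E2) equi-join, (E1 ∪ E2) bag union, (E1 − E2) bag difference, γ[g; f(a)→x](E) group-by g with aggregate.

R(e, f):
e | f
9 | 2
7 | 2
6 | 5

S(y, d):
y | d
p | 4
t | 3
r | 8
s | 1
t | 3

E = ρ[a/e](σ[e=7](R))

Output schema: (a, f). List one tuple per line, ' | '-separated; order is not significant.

Row counts bottom-up:
  R → 3
  σ[e=7](R) → 1
  ρ[a/e](σ[e=7](R)) → 1

== RESULT ==
a | f
7 | 2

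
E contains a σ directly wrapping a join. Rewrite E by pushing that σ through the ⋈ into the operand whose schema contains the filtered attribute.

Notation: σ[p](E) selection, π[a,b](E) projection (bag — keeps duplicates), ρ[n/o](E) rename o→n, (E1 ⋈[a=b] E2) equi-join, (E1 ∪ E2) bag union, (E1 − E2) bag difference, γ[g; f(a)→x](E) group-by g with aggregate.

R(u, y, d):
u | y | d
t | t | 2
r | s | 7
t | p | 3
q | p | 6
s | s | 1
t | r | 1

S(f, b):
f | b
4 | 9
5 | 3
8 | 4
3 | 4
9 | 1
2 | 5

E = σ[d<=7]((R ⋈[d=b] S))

σ filters on d, owned by the left side.
E' = (σ[d<=7](R) ⋈[d=b] S)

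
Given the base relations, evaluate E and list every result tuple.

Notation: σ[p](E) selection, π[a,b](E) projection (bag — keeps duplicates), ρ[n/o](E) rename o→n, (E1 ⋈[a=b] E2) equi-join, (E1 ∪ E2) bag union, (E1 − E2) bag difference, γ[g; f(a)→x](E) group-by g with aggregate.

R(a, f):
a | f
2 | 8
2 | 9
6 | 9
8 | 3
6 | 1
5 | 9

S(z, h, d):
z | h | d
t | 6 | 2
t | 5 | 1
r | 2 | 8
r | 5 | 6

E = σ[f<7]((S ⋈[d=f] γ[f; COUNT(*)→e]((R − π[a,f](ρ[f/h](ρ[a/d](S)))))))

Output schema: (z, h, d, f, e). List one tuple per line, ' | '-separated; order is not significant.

Subexpression sizes:
  S → 4
  R → 6
  S → 4
  ρ[a/d](S) → 4
  ρ[f/h](ρ[a/d](S)) → 4
  π[a,f](ρ[f/h](ρ[a/d](S))) → 4
  (R − π[a,f](ρ[f/h](ρ[a/d](S)))) → 6
  γ[f; COUNT(*)→e]((R − π[a,f](ρ[f/h](ρ[a/d](S))))) → 4
  (S ⋈[d=f] γ[f; COUNT(*)→e]((R − π[a,f](ρ[f/h](ρ[a/d](S)))))) → 2
  σ[f<7]((S ⋈[d=f] γ[f; COUNT(*)→e]((R − π[a,f](ρ[f/h](ρ[a/d](S))))))) → 1

== RESULT ==
z | h | d | f | e
t | 5 | 1 | 1 | 1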